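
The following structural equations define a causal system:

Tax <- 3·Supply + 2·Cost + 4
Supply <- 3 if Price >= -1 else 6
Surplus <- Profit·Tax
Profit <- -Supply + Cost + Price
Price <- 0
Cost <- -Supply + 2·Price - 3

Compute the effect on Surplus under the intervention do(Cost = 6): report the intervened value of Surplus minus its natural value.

The intervention breaks the incoming arrows to Cost: Cost <- -Supply + 2·Price - 3 no longer applies, and Cost = 6.
Supply = 3 if Price >= -1 else 6  [with Price=0]  = 3
Tax = 3·Supply + 2·Cost + 4  [with Supply=3, Cost=6]  = 25
Profit = -Supply + Cost + Price  [with Supply=3, Cost=6, Price=0]  = 3
Surplus = Profit·Tax  [with Profit=3, Tax=25]  = 75
Without intervention: Supply = 3 if Price >= -1 else 6  [with Price=0]  = 3; Cost = -Supply + 2·Price - 3  [with Supply=3, Price=0]  = -6; Tax = 3·Supply + 2·Cost + 4  [with Supply=3, Cost=-6]  = 1; Profit = -Supply + Cost + Price  [with Supply=3, Cost=-6, Price=0]  = -9; Surplus = Profit·Tax  [with Profit=-9, Tax=1]  = -9.
Change = 75 − (-9) = 84.

84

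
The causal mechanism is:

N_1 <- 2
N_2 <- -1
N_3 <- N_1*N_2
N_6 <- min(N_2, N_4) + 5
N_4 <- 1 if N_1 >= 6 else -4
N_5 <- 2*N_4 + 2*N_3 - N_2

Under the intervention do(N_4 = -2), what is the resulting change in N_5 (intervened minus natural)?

4

Intervening sets N_4 = -2 and removes its equation (N_4 <- 1 if N_1 >= 6 else -4).
N_3 = N_1*N_2  [with N_1=2, N_2=-1]  = -2
N_5 = 2*N_4 + 2*N_3 - N_2  [with N_4=-2, N_3=-2, N_2=-1]  = -7
Without intervention: N_3 = N_1*N_2  [with N_1=2, N_2=-1]  = -2; N_4 = 1 if N_1 >= 6 else -4  [with N_1=2]  = -4; N_5 = 2*N_4 + 2*N_3 - N_2  [with N_4=-4, N_3=-2, N_2=-1]  = -11.
Change = -7 − (-11) = 4.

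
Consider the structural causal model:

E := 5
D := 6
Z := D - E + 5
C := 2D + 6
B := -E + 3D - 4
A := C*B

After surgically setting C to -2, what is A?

-18

Under do(C=-2), the mechanism C := 2D + 6 is discarded; C is fixed at -2.
B = -E + 3D - 4  [with E=5, D=6]  = 9
A = C*B  [with C=-2, B=9]  = -18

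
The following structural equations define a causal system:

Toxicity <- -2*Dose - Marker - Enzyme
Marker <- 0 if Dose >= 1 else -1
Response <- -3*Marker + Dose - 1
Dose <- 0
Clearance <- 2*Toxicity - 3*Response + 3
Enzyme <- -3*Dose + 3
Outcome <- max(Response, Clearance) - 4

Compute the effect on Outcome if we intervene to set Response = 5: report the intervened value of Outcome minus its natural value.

The intervention breaks the incoming arrows to Response: Response <- -3*Marker + Dose - 1 no longer applies, and Response = 5.
Enzyme = -3*Dose + 3  [with Dose=0]  = 3
Marker = 0 if Dose >= 1 else -1  [with Dose=0]  = -1
Toxicity = -2*Dose - Marker - Enzyme  [with Dose=0, Marker=-1, Enzyme=3]  = -2
Clearance = 2*Toxicity - 3*Response + 3  [with Toxicity=-2, Response=5]  = -16
Outcome = max(Response, Clearance) - 4  [with Response=5, Clearance=-16]  = 1
Without intervention: Enzyme = -3*Dose + 3  [with Dose=0]  = 3; Marker = 0 if Dose >= 1 else -1  [with Dose=0]  = -1; Response = -3*Marker + Dose - 1  [with Marker=-1, Dose=0]  = 2; Toxicity = -2*Dose - Marker - Enzyme  [with Dose=0, Marker=-1, Enzyme=3]  = -2; Clearance = 2*Toxicity - 3*Response + 3  [with Toxicity=-2, Response=2]  = -7; Outcome = max(Response, Clearance) - 4  [with Response=2, Clearance=-7]  = -2.
Change = 1 − (-2) = 3.

3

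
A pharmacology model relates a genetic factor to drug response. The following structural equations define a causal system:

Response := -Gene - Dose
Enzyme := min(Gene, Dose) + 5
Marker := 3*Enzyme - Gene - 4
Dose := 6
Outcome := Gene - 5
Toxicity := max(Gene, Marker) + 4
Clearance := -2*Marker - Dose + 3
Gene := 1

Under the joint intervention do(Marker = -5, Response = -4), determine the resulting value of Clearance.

Under do(Marker = -5, Response = -4), each intervened variable's structural equation is replaced by its fixed value.
Clearance = -2*Marker - Dose + 3  [with Marker=-5, Dose=6]  = 7

7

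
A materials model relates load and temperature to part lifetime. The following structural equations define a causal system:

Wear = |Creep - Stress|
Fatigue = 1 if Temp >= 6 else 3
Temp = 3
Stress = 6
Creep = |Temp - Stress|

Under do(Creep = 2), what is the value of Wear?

4

The intervention breaks the incoming arrows to Creep: Creep = |Temp - Stress| no longer applies, and Creep = 2.
Wear = |Creep - Stress|  [with Creep=2, Stress=6]  = 4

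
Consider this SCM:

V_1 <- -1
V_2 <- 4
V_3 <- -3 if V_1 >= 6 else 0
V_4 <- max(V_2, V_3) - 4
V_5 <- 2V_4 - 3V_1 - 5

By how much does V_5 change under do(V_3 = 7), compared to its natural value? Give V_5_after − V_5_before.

6

do(V_3=7) replaces the equation V_3 <- -3 if V_1 >= 6 else 0 with the constant V_3 = 7.
V_4 = max(V_2, V_3) - 4  [with V_2=4, V_3=7]  = 3
V_5 = 2V_4 - 3V_1 - 5  [with V_4=3, V_1=-1]  = 4
Without intervention: V_3 = -3 if V_1 >= 6 else 0  [with V_1=-1]  = 0; V_4 = max(V_2, V_3) - 4  [with V_2=4, V_3=0]  = 0; V_5 = 2V_4 - 3V_1 - 5  [with V_4=0, V_1=-1]  = -2.
Change = 4 − (-2) = 6.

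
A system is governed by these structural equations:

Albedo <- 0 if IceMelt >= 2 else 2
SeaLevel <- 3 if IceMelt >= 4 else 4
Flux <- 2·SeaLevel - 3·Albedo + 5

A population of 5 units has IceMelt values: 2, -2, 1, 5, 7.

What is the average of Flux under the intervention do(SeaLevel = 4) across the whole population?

The intervention sets SeaLevel=4 in all 5 units regardless of IceMelt. Recomputing Flux per unit gives 13, 7, 7, 13, 13; average 10.6.

10.6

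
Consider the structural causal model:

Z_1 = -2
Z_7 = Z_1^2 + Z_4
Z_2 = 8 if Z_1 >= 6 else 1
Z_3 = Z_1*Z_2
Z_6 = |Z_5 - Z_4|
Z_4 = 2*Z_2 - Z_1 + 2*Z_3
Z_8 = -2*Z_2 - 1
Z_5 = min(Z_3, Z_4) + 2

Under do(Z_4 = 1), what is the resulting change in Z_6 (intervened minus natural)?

1

Under do(Z_4=1), the mechanism Z_4 = 2*Z_2 - Z_1 + 2*Z_3 is discarded; Z_4 is fixed at 1.
Z_2 = 8 if Z_1 >= 6 else 1  [with Z_1=-2]  = 1
Z_3 = Z_1*Z_2  [with Z_1=-2, Z_2=1]  = -2
Z_5 = min(Z_3, Z_4) + 2  [with Z_3=-2, Z_4=1]  = 0
Z_6 = |Z_5 - Z_4|  [with Z_5=0, Z_4=1]  = 1
Without intervention: Z_2 = 8 if Z_1 >= 6 else 1  [with Z_1=-2]  = 1; Z_3 = Z_1*Z_2  [with Z_1=-2, Z_2=1]  = -2; Z_4 = 2*Z_2 - Z_1 + 2*Z_3  [with Z_2=1, Z_1=-2, Z_3=-2]  = 0; Z_5 = min(Z_3, Z_4) + 2  [with Z_3=-2, Z_4=0]  = 0; Z_6 = |Z_5 - Z_4|  [with Z_5=0, Z_4=0]  = 0.
Change = 1 − 0 = 1.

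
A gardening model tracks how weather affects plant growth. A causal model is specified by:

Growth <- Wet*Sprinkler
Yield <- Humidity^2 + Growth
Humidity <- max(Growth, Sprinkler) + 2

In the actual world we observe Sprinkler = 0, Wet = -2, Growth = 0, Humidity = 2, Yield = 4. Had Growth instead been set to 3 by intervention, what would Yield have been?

28

do(Growth=3) replaces the equation Growth <- Wet*Sprinkler with the constant Growth = 3.
Humidity = max(Growth, Sprinkler) + 2  [with Growth=3, Sprinkler=0]  = 5
Yield = Humidity^2 + Growth  [with Humidity=5, Growth=3]  = 28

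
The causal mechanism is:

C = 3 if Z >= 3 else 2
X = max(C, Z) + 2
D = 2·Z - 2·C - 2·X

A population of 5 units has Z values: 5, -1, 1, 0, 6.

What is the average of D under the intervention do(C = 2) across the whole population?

-10.4

The intervention sets C=2 in all 5 units regardless of Z. Recomputing D per unit gives -8, -14, -10, -12, -8; average -10.4.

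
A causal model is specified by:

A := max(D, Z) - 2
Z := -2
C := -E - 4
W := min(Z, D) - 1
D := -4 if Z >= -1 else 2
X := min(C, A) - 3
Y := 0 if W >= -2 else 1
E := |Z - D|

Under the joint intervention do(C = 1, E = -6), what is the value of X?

Setting C = 1, E = -6 by intervention discards those variables' equations.
D = -4 if Z >= -1 else 2  [with Z=-2]  = 2
A = max(D, Z) - 2  [with D=2, Z=-2]  = 0
X = min(C, A) - 3  [with C=1, A=0]  = -3

-3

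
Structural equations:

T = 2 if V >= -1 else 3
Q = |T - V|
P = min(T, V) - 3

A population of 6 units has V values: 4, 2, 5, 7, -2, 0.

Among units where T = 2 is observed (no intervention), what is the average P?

E[P|T=2] averages over only the 5 units with T=2 (V = 4, 2, 5, 7, 0): P = -1, -1, -1, -1, -3, mean -1.4.

-1.4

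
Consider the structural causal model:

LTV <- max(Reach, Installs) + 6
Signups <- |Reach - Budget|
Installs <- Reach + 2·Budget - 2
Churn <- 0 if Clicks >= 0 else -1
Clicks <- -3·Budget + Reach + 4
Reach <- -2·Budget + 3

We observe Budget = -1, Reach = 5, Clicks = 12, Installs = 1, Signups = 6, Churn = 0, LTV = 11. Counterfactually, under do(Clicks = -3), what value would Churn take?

-1

The intervention breaks the incoming arrows to Clicks: Clicks <- -3·Budget + Reach + 4 no longer applies, and Clicks = -3.
Churn = 0 if Clicks >= 0 else -1  [with Clicks=-3]  = -1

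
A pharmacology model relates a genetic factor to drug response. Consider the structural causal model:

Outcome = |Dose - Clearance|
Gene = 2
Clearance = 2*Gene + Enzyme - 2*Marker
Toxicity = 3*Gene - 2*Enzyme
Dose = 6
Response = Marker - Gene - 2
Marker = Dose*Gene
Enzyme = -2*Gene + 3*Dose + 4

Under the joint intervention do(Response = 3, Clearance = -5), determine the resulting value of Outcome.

Under do(Response = 3, Clearance = -5), each intervened variable's structural equation is replaced by its fixed value.
Outcome = |Dose - Clearance|  [with Dose=6, Clearance=-5]  = 11

11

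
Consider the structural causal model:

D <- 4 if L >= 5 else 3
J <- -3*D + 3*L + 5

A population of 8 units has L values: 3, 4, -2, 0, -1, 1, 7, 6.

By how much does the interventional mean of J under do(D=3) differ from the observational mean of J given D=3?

4.25

The intervention sets D=3 in all 8 units regardless of L. Recomputing J per unit gives 5, 8, -10, -4, -7, -1, 17, 14; average 2.75.
Conditioning on D=3 selects the 6 unit(s) with L ∈ {3, 4, -2, 0, -1, 1}. Their J values: 5, 8, -10, -4, -7, -1. Mean = -1.5.
Difference = 2.75 − (-1.5) = 4.25.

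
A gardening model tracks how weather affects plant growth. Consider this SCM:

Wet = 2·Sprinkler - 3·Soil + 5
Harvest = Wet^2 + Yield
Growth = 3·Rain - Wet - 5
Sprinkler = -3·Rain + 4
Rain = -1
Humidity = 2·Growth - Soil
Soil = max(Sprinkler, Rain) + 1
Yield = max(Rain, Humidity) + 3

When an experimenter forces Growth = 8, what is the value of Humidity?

The intervention breaks the incoming arrows to Growth: Growth = 3·Rain - Wet - 5 no longer applies, and Growth = 8.
Sprinkler = -3·Rain + 4  [with Rain=-1]  = 7
Soil = max(Sprinkler, Rain) + 1  [with Sprinkler=7, Rain=-1]  = 8
Humidity = 2·Growth - Soil  [with Growth=8, Soil=8]  = 8

8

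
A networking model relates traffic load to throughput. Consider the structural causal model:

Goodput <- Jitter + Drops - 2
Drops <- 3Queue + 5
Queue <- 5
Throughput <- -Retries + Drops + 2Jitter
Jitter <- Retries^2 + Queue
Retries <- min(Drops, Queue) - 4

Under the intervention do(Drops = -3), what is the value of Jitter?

Under do(Drops=-3), the mechanism Drops <- 3Queue + 5 is discarded; Drops is fixed at -3.
Retries = min(Drops, Queue) - 4  [with Drops=-3, Queue=5]  = -7
Jitter = Retries^2 + Queue  [with Retries=-7, Queue=5]  = 54

54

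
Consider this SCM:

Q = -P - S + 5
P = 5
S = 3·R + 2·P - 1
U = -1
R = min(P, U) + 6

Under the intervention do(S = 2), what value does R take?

5

Under do(S=2), the mechanism S = 3·R + 2·P - 1 is discarded; S is fixed at 2.
Since R is not a descendant of the intervened variable, it is unaffected.
R = min(P, U) + 6  [with P=5, U=-1]  = 5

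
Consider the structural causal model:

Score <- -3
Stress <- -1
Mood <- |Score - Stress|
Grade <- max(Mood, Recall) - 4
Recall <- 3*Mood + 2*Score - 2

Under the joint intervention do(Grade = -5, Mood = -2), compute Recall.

Under do(Grade = -5, Mood = -2), each intervened variable's structural equation is replaced by its fixed value.
Recall = 3*Mood + 2*Score - 2  [with Mood=-2, Score=-3]  = -14

-14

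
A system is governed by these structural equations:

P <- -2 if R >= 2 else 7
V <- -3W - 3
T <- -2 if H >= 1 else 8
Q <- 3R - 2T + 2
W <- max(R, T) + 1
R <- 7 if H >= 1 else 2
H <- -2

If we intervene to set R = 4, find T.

8

The intervention breaks the incoming arrows to R: R <- 7 if H >= 1 else 2 no longer applies, and R = 4.
Since T is not a descendant of the intervened variable, it is unaffected.
T = -2 if H >= 1 else 8  [with H=-2]  = 8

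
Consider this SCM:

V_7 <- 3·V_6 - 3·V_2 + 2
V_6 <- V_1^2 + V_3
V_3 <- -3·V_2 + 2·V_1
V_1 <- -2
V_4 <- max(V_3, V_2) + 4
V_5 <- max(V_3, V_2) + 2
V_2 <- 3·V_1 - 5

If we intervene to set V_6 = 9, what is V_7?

Intervening sets V_6 = 9 and removes its equation (V_6 <- V_1^2 + V_3).
V_2 = 3·V_1 - 5  [with V_1=-2]  = -11
V_7 = 3·V_6 - 3·V_2 + 2  [with V_6=9, V_2=-11]  = 62

62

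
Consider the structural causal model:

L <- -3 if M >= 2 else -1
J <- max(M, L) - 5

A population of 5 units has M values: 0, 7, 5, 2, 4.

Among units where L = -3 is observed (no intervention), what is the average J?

-0.5

E[J|L=-3] averages over only the 4 units with L=-3 (M = 7, 5, 2, 4): J = 2, 0, -3, -1, mean -0.5.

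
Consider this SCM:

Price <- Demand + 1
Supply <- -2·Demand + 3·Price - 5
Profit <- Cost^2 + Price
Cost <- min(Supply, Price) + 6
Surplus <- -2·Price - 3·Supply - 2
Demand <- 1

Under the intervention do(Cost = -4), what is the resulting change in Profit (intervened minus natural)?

Intervening sets Cost = -4 and removes its equation (Cost <- min(Supply, Price) + 6).
Price = Demand + 1  [with Demand=1]  = 2
Profit = Cost^2 + Price  [with Cost=-4, Price=2]  = 18
Without intervention: Price = Demand + 1  [with Demand=1]  = 2; Supply = -2·Demand + 3·Price - 5  [with Demand=1, Price=2]  = -1; Cost = min(Supply, Price) + 6  [with Supply=-1, Price=2]  = 5; Profit = Cost^2 + Price  [with Cost=5, Price=2]  = 27.
Change = 18 − 27 = -9.

-9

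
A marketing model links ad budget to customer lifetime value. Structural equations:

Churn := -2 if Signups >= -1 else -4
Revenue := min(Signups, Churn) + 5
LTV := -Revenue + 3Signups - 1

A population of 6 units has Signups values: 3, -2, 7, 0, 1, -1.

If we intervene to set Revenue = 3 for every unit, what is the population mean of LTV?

0

Every unit gets Revenue=3 under the intervention. LTV values become 5, -10, 17, -4, -1, -7; E[LTV|do(Revenue=3)] = 0.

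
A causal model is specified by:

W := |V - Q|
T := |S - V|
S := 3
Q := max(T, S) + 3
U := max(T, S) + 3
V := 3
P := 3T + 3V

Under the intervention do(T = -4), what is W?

The intervention breaks the incoming arrows to T: T := |S - V| no longer applies, and T = -4.
Q = max(T, S) + 3  [with T=-4, S=3]  = 6
W = |V - Q|  [with V=3, Q=6]  = 3

3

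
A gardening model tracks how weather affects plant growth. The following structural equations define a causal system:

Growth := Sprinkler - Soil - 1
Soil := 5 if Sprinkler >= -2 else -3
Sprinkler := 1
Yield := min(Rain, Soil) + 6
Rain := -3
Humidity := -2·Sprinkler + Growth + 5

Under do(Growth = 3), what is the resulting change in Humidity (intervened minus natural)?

8

Intervening sets Growth = 3 and removes its equation (Growth := Sprinkler - Soil - 1).
Humidity = -2·Sprinkler + Growth + 5  [with Sprinkler=1, Growth=3]  = 6
Without intervention: Soil = 5 if Sprinkler >= -2 else -3  [with Sprinkler=1]  = 5; Growth = Sprinkler - Soil - 1  [with Sprinkler=1, Soil=5]  = -5; Humidity = -2·Sprinkler + Growth + 5  [with Sprinkler=1, Growth=-5]  = -2.
Change = 6 − (-2) = 8.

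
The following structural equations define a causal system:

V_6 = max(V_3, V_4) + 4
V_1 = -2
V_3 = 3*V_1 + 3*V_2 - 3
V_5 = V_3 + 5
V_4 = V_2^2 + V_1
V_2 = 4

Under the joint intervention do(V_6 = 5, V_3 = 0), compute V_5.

5

Under do(V_6 = 5, V_3 = 0), each intervened variable's structural equation is replaced by its fixed value.
V_5 = V_3 + 5  [with V_3=0]  = 5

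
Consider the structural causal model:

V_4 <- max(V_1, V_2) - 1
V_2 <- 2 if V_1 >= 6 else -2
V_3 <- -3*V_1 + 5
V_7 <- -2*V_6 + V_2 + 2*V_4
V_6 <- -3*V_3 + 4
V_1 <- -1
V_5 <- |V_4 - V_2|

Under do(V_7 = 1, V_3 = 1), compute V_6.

1

Setting V_7 = 1, V_3 = 1 by intervention discards those variables' equations.
V_6 = -3*V_3 + 4  [with V_3=1]  = 1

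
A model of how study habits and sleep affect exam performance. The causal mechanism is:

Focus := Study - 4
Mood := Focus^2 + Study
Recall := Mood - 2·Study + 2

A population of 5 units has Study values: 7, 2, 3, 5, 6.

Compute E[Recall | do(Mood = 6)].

-1.2

Every unit gets Mood=6 under the intervention. Recall values become -6, 4, 2, -2, -4; E[Recall|do(Mood=6)] = -1.2.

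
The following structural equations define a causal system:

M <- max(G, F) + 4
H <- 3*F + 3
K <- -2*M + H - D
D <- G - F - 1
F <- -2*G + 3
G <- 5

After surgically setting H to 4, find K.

-25

The intervention breaks the incoming arrows to H: H <- 3*F + 3 no longer applies, and H = 4.
F = -2*G + 3  [with G=5]  = -7
M = max(G, F) + 4  [with G=5, F=-7]  = 9
D = G - F - 1  [with G=5, F=-7]  = 11
K = -2*M + H - D  [with M=9, H=4, D=11]  = -25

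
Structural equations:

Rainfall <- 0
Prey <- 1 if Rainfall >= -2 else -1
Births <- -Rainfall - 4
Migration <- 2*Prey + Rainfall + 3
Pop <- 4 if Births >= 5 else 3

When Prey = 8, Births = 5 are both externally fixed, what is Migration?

Setting Prey = 8, Births = 5 by intervention discards those variables' equations.
Migration = 2*Prey + Rainfall + 3  [with Prey=8, Rainfall=0]  = 19

19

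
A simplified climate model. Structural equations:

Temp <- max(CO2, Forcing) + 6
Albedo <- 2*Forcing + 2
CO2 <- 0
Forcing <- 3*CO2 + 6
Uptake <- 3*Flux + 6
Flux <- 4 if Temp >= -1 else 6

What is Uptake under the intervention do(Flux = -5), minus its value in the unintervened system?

-27

The intervention breaks the incoming arrows to Flux: Flux <- 4 if Temp >= -1 else 6 no longer applies, and Flux = -5.
Uptake = 3*Flux + 6  [with Flux=-5]  = -9
Without intervention: Forcing = 3*CO2 + 6  [with CO2=0]  = 6; Temp = max(CO2, Forcing) + 6  [with CO2=0, Forcing=6]  = 12; Flux = 4 if Temp >= -1 else 6  [with Temp=12]  = 4; Uptake = 3*Flux + 6  [with Flux=4]  = 18.
Change = -9 − 18 = -27.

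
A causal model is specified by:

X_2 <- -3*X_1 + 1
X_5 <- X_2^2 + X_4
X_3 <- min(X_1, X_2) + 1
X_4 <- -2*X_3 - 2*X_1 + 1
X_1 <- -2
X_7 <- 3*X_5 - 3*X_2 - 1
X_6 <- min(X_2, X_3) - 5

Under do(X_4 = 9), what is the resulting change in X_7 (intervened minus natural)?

6

The intervention breaks the incoming arrows to X_4: X_4 <- -2*X_3 - 2*X_1 + 1 no longer applies, and X_4 = 9.
X_2 = -3*X_1 + 1  [with X_1=-2]  = 7
X_5 = X_2^2 + X_4  [with X_2=7, X_4=9]  = 58
X_7 = 3*X_5 - 3*X_2 - 1  [with X_5=58, X_2=7]  = 152
Without intervention: X_2 = -3*X_1 + 1  [with X_1=-2]  = 7; X_3 = min(X_1, X_2) + 1  [with X_1=-2, X_2=7]  = -1; X_4 = -2*X_3 - 2*X_1 + 1  [with X_3=-1, X_1=-2]  = 7; X_5 = X_2^2 + X_4  [with X_2=7, X_4=7]  = 56; X_7 = 3*X_5 - 3*X_2 - 1  [with X_5=56, X_2=7]  = 146.
Change = 152 − 146 = 6.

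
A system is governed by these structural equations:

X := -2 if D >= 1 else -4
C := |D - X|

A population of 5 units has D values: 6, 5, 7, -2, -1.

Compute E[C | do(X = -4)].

The intervention sets X=-4 in all 5 units regardless of D. Recomputing C per unit gives 10, 9, 11, 2, 3; average 7.

7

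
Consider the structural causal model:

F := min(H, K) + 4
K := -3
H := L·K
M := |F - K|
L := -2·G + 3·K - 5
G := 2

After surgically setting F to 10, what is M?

13

The intervention breaks the incoming arrows to F: F := min(H, K) + 4 no longer applies, and F = 10.
M = |F - K|  [with F=10, K=-3]  = 13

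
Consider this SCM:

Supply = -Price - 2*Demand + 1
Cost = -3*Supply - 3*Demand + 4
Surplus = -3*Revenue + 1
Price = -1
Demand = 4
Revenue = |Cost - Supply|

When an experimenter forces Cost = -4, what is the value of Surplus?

-5

Under do(Cost=-4), the mechanism Cost = -3*Supply - 3*Demand + 4 is discarded; Cost is fixed at -4.
Supply = -Price - 2*Demand + 1  [with Price=-1, Demand=4]  = -6
Revenue = |Cost - Supply|  [with Cost=-4, Supply=-6]  = 2
Surplus = -3*Revenue + 1  [with Revenue=2]  = -5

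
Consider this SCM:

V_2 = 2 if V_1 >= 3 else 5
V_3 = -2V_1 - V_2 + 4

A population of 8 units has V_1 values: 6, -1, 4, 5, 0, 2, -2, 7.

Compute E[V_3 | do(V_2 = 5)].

Under do(V_2=5), V_2's equation is replaced by V_2=5 for every unit. Per-unit V_3: -13, 1, -9, -11, -1, -5, 3, -15. Mean = -6.25.

-6.25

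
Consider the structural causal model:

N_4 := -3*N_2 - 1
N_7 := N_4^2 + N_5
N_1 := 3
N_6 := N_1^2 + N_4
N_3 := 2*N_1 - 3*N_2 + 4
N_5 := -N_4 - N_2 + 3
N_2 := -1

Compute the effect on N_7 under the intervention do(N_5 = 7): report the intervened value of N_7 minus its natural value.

5

Under do(N_5=7), the mechanism N_5 := -N_4 - N_2 + 3 is discarded; N_5 is fixed at 7.
N_4 = -3*N_2 - 1  [with N_2=-1]  = 2
N_7 = N_4^2 + N_5  [with N_4=2, N_5=7]  = 11
Without intervention: N_4 = -3*N_2 - 1  [with N_2=-1]  = 2; N_5 = -N_4 - N_2 + 3  [with N_4=2, N_2=-1]  = 2; N_7 = N_4^2 + N_5  [with N_4=2, N_5=2]  = 6.
Change = 11 − 6 = 5.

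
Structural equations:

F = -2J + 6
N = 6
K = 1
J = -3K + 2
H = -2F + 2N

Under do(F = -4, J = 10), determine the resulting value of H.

20

The joint intervention fixes F = -4, J = 10, removing each variable's own equation.
H = -2F + 2N  [with F=-4, N=6]  = 20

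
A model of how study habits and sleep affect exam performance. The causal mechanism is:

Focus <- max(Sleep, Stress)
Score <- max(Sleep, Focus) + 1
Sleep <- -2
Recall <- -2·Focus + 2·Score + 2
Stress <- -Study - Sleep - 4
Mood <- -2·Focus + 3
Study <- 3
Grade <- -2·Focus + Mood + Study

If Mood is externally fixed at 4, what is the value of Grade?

Intervening sets Mood = 4 and removes its equation (Mood <- -2·Focus + 3).
Stress = -Study - Sleep - 4  [with Study=3, Sleep=-2]  = -5
Focus = max(Sleep, Stress)  [with Sleep=-2, Stress=-5]  = -2
Grade = -2·Focus + Mood + Study  [with Focus=-2, Mood=4, Study=3]  = 11

11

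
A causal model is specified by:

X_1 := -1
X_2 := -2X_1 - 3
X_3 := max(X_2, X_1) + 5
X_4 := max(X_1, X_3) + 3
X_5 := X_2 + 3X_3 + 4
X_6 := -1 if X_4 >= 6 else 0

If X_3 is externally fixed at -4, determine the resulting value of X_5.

-9

do(X_3=-4) replaces the equation X_3 := max(X_2, X_1) + 5 with the constant X_3 = -4.
X_2 = -2X_1 - 3  [with X_1=-1]  = -1
X_5 = X_2 + 3X_3 + 4  [with X_2=-1, X_3=-4]  = -9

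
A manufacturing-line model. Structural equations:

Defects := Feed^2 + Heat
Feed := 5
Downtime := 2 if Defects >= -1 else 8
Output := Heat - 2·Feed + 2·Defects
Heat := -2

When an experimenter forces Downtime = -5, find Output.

The intervention breaks the incoming arrows to Downtime: Downtime := 2 if Defects >= -1 else 8 no longer applies, and Downtime = -5.
Since Output is not a descendant of the intervened variable, it is unaffected.
Defects = Feed^2 + Heat  [with Feed=5, Heat=-2]  = 23
Output = Heat - 2·Feed + 2·Defects  [with Heat=-2, Feed=5, Defects=23]  = 34

34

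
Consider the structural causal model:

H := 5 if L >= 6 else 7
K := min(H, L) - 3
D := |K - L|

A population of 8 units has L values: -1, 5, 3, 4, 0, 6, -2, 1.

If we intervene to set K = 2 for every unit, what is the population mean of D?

Every unit gets K=2 under the intervention. D values become 3, 3, 1, 2, 2, 4, 4, 1; E[D|do(K=2)] = 2.5.

2.5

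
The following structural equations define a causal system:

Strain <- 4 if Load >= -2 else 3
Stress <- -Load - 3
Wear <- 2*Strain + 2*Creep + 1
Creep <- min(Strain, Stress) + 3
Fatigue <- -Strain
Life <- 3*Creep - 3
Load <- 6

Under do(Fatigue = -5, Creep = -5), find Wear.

-1

Setting Fatigue = -5, Creep = -5 by intervention discards those variables' equations.
Strain = 4 if Load >= -2 else 3  [with Load=6]  = 4
Wear = 2*Strain + 2*Creep + 1  [with Strain=4, Creep=-5]  = -1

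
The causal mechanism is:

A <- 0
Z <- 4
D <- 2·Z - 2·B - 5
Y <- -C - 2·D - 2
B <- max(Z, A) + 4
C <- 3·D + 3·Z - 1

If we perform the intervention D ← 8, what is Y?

-53

Under do(D=8), the mechanism D <- 2·Z - 2·B - 5 is discarded; D is fixed at 8.
C = 3·D + 3·Z - 1  [with D=8, Z=4]  = 35
Y = -C - 2·D - 2  [with C=35, D=8]  = -53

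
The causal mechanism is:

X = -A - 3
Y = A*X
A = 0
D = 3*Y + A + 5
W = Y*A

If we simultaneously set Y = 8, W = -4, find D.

29

The joint intervention fixes Y = 8, W = -4, removing each variable's own equation.
D = 3*Y + A + 5  [with Y=8, A=0]  = 29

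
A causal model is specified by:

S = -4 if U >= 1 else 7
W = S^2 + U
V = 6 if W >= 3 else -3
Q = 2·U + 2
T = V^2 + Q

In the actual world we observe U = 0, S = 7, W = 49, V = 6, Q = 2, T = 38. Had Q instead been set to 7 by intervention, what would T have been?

43

The intervention breaks the incoming arrows to Q: Q = 2·U + 2 no longer applies, and Q = 7.
S = -4 if U >= 1 else 7  [with U=0]  = 7
W = S^2 + U  [with S=7, U=0]  = 49
V = 6 if W >= 3 else -3  [with W=49]  = 6
T = V^2 + Q  [with V=6, Q=7]  = 43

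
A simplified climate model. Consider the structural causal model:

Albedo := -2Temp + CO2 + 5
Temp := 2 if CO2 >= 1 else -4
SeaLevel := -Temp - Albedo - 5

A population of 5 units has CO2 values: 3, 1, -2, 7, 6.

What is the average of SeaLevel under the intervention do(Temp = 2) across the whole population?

-11

do(Temp=2) breaks Temp's dependence on CO2. With Temp=2 fixed, SeaLevel across the units is -11, -9, -6, -15, -14, mean -11.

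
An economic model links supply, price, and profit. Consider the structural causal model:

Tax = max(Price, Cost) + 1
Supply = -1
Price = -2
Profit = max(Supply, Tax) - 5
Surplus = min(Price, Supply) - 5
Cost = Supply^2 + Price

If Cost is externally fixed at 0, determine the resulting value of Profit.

do(Cost=0) replaces the equation Cost = Supply^2 + Price with the constant Cost = 0.
Tax = max(Price, Cost) + 1  [with Price=-2, Cost=0]  = 1
Profit = max(Supply, Tax) - 5  [with Supply=-1, Tax=1]  = -4

-4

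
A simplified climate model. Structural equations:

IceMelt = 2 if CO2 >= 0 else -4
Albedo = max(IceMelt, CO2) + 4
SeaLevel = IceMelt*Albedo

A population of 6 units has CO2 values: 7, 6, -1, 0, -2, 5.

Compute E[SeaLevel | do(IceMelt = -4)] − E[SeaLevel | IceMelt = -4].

Under do(IceMelt=-4), IceMelt's equation is replaced by IceMelt=-4 for every unit. Per-unit SeaLevel: -44, -40, -12, -16, -8, -36. Mean = -26.
Observing IceMelt=-4 restricts to units where IceMelt's equation naturally yields -4: CO2 ∈ {-1, -2}. In that subpopulation SeaLevel = -12, -8, mean -10.
Difference = -26 − (-10) = -16.

-16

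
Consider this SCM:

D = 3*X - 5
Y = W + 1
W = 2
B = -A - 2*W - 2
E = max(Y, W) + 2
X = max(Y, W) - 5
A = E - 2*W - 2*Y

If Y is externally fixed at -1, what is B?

-8

Under do(Y=-1), the mechanism Y = W + 1 is discarded; Y is fixed at -1.
E = max(Y, W) + 2  [with Y=-1, W=2]  = 4
A = E - 2*W - 2*Y  [with E=4, W=2, Y=-1]  = 2
B = -A - 2*W - 2  [with A=2, W=2]  = -8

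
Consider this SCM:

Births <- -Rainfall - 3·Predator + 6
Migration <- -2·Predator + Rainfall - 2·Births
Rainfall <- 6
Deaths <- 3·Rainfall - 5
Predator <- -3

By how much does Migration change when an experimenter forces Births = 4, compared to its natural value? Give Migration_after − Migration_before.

do(Births=4) replaces the equation Births <- -Rainfall - 3·Predator + 6 with the constant Births = 4.
Migration = -2·Predator + Rainfall - 2·Births  [with Predator=-3, Rainfall=6, Births=4]  = 4
Without intervention: Births = -Rainfall - 3·Predator + 6  [with Rainfall=6, Predator=-3]  = 9; Migration = -2·Predator + Rainfall - 2·Births  [with Predator=-3, Rainfall=6, Births=9]  = -6.
Change = 4 − (-6) = 10.

10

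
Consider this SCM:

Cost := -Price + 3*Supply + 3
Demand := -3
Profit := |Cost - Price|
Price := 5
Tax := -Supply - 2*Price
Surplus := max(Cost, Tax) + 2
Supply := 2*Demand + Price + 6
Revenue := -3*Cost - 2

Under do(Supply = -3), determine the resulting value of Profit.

16

The intervention breaks the incoming arrows to Supply: Supply := 2*Demand + Price + 6 no longer applies, and Supply = -3.
Cost = -Price + 3*Supply + 3  [with Price=5, Supply=-3]  = -11
Profit = |Cost - Price|  [with Cost=-11, Price=5]  = 16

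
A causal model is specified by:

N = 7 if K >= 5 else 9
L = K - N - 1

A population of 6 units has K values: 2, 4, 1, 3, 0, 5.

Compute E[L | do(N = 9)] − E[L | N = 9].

The intervention sets N=9 in all 6 units regardless of K. Recomputing L per unit gives -8, -6, -9, -7, -10, -5; average -7.5.
Observing N=9 restricts to units where N's equation naturally yields 9: K ∈ {2, 4, 1, 3, 0}. In that subpopulation L = -8, -6, -9, -7, -10, mean -8.
Difference = -7.5 − (-8) = 0.5.

0.5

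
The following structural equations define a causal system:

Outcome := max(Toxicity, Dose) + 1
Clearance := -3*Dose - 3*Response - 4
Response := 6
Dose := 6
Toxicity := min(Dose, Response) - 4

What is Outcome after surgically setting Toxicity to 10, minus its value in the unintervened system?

4

do(Toxicity=10) replaces the equation Toxicity := min(Dose, Response) - 4 with the constant Toxicity = 10.
Outcome = max(Toxicity, Dose) + 1  [with Toxicity=10, Dose=6]  = 11
Without intervention: Toxicity = min(Dose, Response) - 4  [with Dose=6, Response=6]  = 2; Outcome = max(Toxicity, Dose) + 1  [with Toxicity=2, Dose=6]  = 7.
Change = 11 − 7 = 4.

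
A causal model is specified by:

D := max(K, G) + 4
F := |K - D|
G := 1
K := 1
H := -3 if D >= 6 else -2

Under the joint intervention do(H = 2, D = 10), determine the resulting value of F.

The joint intervention fixes H = 2, D = 10, removing each variable's own equation.
F = |K - D|  [with K=1, D=10]  = 9

9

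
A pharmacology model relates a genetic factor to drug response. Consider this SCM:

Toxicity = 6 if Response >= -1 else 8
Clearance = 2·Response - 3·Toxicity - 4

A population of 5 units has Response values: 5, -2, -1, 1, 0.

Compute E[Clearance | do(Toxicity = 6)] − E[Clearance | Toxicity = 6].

The intervention sets Toxicity=6 in all 5 units regardless of Response. Recomputing Clearance per unit gives -12, -26, -24, -20, -22; average -20.8.
Observing Toxicity=6 restricts to units where Toxicity's equation naturally yields 6: Response ∈ {5, -1, 1, 0}. In that subpopulation Clearance = -12, -24, -20, -22, mean -19.5.
Difference = -20.8 − (-19.5) = -1.3.

-1.3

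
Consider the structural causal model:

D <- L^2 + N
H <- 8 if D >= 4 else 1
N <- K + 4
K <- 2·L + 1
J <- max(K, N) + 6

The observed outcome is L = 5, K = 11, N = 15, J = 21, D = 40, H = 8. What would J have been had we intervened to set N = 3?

17

The intervention breaks the incoming arrows to N: N <- K + 4 no longer applies, and N = 3.
K = 2·L + 1  [with L=5]  = 11
J = max(K, N) + 6  [with K=11, N=3]  = 17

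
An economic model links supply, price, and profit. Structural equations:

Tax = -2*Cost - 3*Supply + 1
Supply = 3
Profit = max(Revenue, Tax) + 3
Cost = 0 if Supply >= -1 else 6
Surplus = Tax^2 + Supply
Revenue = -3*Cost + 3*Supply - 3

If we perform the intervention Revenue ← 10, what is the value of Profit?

13

do(Revenue=10) replaces the equation Revenue = -3*Cost + 3*Supply - 3 with the constant Revenue = 10.
Cost = 0 if Supply >= -1 else 6  [with Supply=3]  = 0
Tax = -2*Cost - 3*Supply + 1  [with Cost=0, Supply=3]  = -8
Profit = max(Revenue, Tax) + 3  [with Revenue=10, Tax=-8]  = 13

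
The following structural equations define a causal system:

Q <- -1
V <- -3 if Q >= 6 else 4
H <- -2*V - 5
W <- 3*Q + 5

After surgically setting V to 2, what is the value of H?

-9

Under do(V=2), the mechanism V <- -3 if Q >= 6 else 4 is discarded; V is fixed at 2.
H = -2*V - 5  [with V=2]  = -9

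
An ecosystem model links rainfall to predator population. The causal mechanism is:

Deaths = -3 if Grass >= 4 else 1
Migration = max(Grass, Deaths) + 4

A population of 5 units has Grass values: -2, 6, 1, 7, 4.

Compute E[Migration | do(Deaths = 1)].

7.8

Under do(Deaths=1), Deaths's equation is replaced by Deaths=1 for every unit. Per-unit Migration: 5, 10, 5, 11, 8. Mean = 7.8.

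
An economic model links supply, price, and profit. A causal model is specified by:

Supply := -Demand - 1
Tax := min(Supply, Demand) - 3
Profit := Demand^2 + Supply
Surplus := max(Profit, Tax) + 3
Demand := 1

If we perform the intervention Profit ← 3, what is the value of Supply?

-2

The intervention breaks the incoming arrows to Profit: Profit := Demand^2 + Supply no longer applies, and Profit = 3.
Since Supply is not a descendant of the intervened variable, it is unaffected.
Supply = -Demand - 1  [with Demand=1]  = -2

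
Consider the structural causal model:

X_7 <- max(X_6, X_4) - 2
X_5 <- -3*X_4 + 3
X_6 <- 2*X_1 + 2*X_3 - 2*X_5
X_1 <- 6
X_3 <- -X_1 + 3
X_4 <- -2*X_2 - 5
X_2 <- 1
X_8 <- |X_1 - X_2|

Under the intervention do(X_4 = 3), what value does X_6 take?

Under do(X_4=3), the mechanism X_4 <- -2*X_2 - 5 is discarded; X_4 is fixed at 3.
X_3 = -X_1 + 3  [with X_1=6]  = -3
X_5 = -3*X_4 + 3  [with X_4=3]  = -6
X_6 = 2*X_1 + 2*X_3 - 2*X_5  [with X_1=6, X_3=-3, X_5=-6]  = 18

18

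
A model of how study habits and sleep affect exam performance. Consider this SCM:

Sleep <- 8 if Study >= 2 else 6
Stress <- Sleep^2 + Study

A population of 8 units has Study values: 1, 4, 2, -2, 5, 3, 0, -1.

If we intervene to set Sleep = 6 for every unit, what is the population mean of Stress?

37.5

Under do(Sleep=6), Sleep's equation is replaced by Sleep=6 for every unit. Per-unit Stress: 37, 40, 38, 34, 41, 39, 36, 35. Mean = 37.5.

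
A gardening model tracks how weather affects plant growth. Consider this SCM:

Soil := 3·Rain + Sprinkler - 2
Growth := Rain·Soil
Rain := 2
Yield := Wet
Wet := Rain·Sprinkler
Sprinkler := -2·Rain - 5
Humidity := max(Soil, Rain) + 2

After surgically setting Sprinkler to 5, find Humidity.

Under do(Sprinkler=5), the mechanism Sprinkler := -2·Rain - 5 is discarded; Sprinkler is fixed at 5.
Soil = 3·Rain + Sprinkler - 2  [with Rain=2, Sprinkler=5]  = 9
Humidity = max(Soil, Rain) + 2  [with Soil=9, Rain=2]  = 11

11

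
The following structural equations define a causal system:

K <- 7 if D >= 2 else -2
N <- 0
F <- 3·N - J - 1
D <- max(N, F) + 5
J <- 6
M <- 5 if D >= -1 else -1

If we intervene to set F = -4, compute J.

6

Under do(F=-4), the mechanism F <- 3·N - J - 1 is discarded; F is fixed at -4.
J is not downstream of the intervention, so its value is determined by the original equations.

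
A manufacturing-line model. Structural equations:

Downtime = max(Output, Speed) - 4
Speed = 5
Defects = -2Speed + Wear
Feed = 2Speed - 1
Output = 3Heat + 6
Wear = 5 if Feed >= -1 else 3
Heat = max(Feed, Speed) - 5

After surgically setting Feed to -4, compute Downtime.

2

Under do(Feed=-4), the mechanism Feed = 2Speed - 1 is discarded; Feed is fixed at -4.
Heat = max(Feed, Speed) - 5  [with Feed=-4, Speed=5]  = 0
Output = 3Heat + 6  [with Heat=0]  = 6
Downtime = max(Output, Speed) - 4  [with Output=6, Speed=5]  = 2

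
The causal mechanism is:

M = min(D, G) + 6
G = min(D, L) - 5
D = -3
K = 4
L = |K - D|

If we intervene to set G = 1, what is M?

3

Intervening sets G = 1 and removes its equation (G = min(D, L) - 5).
M = min(D, G) + 6  [with D=-3, G=1]  = 3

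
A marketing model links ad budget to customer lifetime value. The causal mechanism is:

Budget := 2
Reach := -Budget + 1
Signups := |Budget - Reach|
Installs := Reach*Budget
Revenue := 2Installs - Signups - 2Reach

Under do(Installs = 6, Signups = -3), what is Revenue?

17

Setting Installs = 6, Signups = -3 by intervention discards those variables' equations.
Reach = -Budget + 1  [with Budget=2]  = -1
Revenue = 2Installs - Signups - 2Reach  [with Installs=6, Signups=-3, Reach=-1]  = 17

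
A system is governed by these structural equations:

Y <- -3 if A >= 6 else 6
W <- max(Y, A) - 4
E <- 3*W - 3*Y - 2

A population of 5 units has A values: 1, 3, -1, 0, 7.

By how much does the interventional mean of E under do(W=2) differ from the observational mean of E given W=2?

5.4

The intervention sets W=2 in all 5 units regardless of A. Recomputing E per unit gives -14, -14, -14, -14, 13; average -8.6.
E[E|W=2] averages over only the 4 units with W=2 (A = 1, 3, -1, 0): E = -14, -14, -14, -14, mean -14.
Difference = -8.6 − (-14) = 5.4.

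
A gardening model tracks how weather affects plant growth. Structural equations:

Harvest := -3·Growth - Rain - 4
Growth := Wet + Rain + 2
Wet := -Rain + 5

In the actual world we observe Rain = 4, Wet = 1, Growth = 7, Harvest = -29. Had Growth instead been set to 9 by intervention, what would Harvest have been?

The intervention breaks the incoming arrows to Growth: Growth := Wet + Rain + 2 no longer applies, and Growth = 9.
Harvest = -3·Growth - Rain - 4  [with Growth=9, Rain=4]  = -35

-35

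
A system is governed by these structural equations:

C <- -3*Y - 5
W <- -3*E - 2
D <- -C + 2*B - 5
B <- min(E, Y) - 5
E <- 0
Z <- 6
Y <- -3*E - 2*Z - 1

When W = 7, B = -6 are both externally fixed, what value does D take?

-51

Under do(W = 7, B = -6), each intervened variable's structural equation is replaced by its fixed value.
Y = -3*E - 2*Z - 1  [with E=0, Z=6]  = -13
C = -3*Y - 5  [with Y=-13]  = 34
D = -C + 2*B - 5  [with C=34, B=-6]  = -51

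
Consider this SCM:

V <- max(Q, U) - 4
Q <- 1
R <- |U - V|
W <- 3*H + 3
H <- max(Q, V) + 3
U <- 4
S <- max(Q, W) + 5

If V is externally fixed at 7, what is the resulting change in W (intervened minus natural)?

18

do(V=7) replaces the equation V <- max(Q, U) - 4 with the constant V = 7.
H = max(Q, V) + 3  [with Q=1, V=7]  = 10
W = 3*H + 3  [with H=10]  = 33
Without intervention: V = max(Q, U) - 4  [with Q=1, U=4]  = 0; H = max(Q, V) + 3  [with Q=1, V=0]  = 4; W = 3*H + 3  [with H=4]  = 15.
Change = 33 − 15 = 18.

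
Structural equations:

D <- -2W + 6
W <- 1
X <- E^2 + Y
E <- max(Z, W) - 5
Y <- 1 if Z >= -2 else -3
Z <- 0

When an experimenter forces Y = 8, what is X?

24

Under do(Y=8), the mechanism Y <- 1 if Z >= -2 else -3 is discarded; Y is fixed at 8.
E = max(Z, W) - 5  [with Z=0, W=1]  = -4
X = E^2 + Y  [with E=-4, Y=8]  = 24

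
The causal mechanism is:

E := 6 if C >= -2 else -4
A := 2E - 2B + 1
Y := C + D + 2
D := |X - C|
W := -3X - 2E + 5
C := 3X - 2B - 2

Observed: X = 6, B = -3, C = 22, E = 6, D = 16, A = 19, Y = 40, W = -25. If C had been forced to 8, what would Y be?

12

The intervention breaks the incoming arrows to C: C := 3X - 2B - 2 no longer applies, and C = 8.
D = |X - C|  [with X=6, C=8]  = 2
Y = C + D + 2  [with C=8, D=2]  = 12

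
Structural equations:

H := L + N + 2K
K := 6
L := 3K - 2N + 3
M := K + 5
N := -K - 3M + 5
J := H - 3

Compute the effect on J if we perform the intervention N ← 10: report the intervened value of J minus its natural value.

The intervention breaks the incoming arrows to N: N := -K - 3M + 5 no longer applies, and N = 10.
L = 3K - 2N + 3  [with K=6, N=10]  = 1
H = L + N + 2K  [with L=1, N=10, K=6]  = 23
J = H - 3  [with H=23]  = 20
Without intervention: M = K + 5  [with K=6]  = 11; N = -K - 3M + 5  [with K=6, M=11]  = -34; L = 3K - 2N + 3  [with K=6, N=-34]  = 89; H = L + N + 2K  [with L=89, N=-34, K=6]  = 67; J = H - 3  [with H=67]  = 64.
Change = 20 − 64 = -44.

-44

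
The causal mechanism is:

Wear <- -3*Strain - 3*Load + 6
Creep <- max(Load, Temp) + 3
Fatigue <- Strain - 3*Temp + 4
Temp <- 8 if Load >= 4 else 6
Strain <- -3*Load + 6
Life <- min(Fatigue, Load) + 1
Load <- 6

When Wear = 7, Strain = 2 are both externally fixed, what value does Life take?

Setting Wear = 7, Strain = 2 by intervention discards those variables' equations.
Temp = 8 if Load >= 4 else 6  [with Load=6]  = 8
Fatigue = Strain - 3*Temp + 4  [with Strain=2, Temp=8]  = -18
Life = min(Fatigue, Load) + 1  [with Fatigue=-18, Load=6]  = -17

-17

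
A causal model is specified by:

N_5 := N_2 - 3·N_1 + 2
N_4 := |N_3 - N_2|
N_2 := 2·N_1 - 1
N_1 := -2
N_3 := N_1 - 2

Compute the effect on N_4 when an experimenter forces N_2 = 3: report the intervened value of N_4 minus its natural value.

Under do(N_2=3), the mechanism N_2 := 2·N_1 - 1 is discarded; N_2 is fixed at 3.
N_3 = N_1 - 2  [with N_1=-2]  = -4
N_4 = |N_3 - N_2|  [with N_3=-4, N_2=3]  = 7
Without intervention: N_2 = 2·N_1 - 1  [with N_1=-2]  = -5; N_3 = N_1 - 2  [with N_1=-2]  = -4; N_4 = |N_3 - N_2|  [with N_3=-4, N_2=-5]  = 1.
Change = 7 − 1 = 6.

6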